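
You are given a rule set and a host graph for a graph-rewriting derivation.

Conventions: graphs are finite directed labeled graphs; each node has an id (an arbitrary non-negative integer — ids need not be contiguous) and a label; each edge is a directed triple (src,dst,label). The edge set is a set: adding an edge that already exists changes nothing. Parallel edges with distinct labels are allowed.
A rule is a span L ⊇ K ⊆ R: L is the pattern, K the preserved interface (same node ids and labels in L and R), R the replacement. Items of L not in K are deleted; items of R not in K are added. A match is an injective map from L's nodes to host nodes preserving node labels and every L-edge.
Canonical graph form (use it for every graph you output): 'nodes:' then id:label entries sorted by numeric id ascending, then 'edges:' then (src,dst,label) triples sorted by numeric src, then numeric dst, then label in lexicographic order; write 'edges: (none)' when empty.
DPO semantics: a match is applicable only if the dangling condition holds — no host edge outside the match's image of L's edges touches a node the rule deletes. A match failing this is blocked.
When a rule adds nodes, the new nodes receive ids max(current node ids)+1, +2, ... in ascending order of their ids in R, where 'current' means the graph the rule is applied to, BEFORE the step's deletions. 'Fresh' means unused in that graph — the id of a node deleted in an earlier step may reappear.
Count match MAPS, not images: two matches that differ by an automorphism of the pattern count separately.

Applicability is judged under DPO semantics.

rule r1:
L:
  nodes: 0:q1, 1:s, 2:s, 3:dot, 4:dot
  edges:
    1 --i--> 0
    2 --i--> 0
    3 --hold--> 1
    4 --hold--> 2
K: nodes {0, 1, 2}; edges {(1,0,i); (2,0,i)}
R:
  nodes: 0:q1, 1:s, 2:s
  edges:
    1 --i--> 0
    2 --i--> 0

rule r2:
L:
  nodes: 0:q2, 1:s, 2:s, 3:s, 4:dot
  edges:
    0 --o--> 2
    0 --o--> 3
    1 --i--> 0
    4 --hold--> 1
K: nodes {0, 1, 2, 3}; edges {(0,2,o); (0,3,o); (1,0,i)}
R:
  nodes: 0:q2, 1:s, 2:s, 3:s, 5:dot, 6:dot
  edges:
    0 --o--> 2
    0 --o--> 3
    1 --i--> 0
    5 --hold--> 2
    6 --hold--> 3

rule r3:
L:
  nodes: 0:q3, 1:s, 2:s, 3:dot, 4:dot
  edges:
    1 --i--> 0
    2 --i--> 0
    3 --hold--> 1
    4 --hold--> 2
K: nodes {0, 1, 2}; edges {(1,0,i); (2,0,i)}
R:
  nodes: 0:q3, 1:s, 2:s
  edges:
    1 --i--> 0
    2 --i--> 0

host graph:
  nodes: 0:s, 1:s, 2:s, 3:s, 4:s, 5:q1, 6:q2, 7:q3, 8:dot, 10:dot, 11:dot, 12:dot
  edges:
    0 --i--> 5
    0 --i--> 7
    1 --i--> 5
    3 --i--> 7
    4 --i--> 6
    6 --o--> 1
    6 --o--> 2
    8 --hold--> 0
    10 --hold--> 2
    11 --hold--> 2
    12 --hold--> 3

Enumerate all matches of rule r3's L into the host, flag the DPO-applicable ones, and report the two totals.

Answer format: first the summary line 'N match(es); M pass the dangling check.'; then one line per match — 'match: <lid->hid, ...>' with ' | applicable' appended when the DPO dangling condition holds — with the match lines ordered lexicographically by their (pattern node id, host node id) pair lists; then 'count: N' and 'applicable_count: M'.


2 match(es); 2 pass the dangling check.
match: 0->7, 1->0, 2->3, 3->8, 4->12 | applicable
match: 0->7, 1->3, 2->0, 3->12, 4->8 | applicable
count: 2
applicable_count: 2


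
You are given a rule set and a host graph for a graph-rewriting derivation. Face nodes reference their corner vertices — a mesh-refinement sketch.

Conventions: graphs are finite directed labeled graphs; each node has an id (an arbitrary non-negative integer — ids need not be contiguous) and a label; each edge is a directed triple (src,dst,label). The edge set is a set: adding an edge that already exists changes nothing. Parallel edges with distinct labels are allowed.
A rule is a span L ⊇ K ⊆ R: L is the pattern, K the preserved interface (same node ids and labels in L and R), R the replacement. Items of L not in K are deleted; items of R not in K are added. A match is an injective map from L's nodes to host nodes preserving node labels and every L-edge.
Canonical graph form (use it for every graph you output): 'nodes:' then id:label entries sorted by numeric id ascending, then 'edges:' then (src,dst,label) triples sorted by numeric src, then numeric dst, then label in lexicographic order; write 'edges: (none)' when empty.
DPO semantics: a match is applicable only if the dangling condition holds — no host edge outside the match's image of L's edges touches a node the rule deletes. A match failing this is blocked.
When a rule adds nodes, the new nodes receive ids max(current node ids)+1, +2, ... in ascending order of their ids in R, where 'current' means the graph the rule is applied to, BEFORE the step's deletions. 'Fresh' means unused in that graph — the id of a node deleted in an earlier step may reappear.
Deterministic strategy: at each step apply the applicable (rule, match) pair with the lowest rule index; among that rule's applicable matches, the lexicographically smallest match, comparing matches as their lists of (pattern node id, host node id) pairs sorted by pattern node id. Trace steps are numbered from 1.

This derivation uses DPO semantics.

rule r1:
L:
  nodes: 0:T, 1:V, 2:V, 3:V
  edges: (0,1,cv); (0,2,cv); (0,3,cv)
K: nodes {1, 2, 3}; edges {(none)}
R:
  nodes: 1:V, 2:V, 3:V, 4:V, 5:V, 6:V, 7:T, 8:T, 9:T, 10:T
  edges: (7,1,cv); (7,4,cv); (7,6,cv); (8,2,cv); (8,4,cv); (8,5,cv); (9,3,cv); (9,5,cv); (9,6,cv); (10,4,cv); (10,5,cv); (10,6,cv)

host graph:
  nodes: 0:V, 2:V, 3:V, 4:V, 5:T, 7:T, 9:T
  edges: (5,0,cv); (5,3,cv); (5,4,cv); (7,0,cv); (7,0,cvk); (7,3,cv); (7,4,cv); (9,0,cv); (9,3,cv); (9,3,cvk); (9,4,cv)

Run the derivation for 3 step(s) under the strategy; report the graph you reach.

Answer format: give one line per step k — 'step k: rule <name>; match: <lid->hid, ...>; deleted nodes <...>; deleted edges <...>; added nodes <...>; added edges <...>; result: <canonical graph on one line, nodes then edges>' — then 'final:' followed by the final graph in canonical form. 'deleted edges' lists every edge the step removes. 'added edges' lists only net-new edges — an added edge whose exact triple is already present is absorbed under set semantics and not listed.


step 1: rule r1; match: 0->5, 1->0, 2->3, 3->4; deleted nodes 5; deleted edges (5,0,cv); (5,3,cv); (5,4,cv); added nodes 10, 11, 12, 13, 14, 15, 16; added edges (13,0,cv); (13,10,cv); (13,12,cv); (14,3,cv); (14,10,cv); (14,11,cv); (15,4,cv); (15,11,cv); (15,12,cv); (16,10,cv); (16,11,cv); (16,12,cv); result: nodes: 0:V, 2:V, 3:V, 4:V, 7:T, 9:T, 10:V, 11:V, 12:V, 13:T, 14:T, 15:T, 16:T edges: (7,0,cv); (7,0,cvk); (7,3,cv); (7,4,cv); (9,0,cv); (9,3,cv); (9,3,cvk); (9,4,cv); (13,0,cv); (13,10,cv); (13,12,cv); (14,3,cv); (14,10,cv); (14,11,cv); (15,4,cv); (15,11,cv); (15,12,cv); (16,10,cv); (16,11,cv); (16,12,cv)
step 2: rule r1; match: 0->13, 1->0, 2->10, 3->12; deleted nodes 13; deleted edges (13,0,cv); (13,10,cv); (13,12,cv); added nodes 17, 18, 19, 20, 21, 22, 23; added edges (20,0,cv); (20,17,cv); (20,19,cv); (21,10,cv); (21,17,cv); (21,18,cv); (22,12,cv); (22,18,cv); (22,19,cv); (23,17,cv); (23,18,cv); (23,19,cv); result: nodes: 0:V, 2:V, 3:V, 4:V, 7:T, 9:T, 10:V, 11:V, 12:V, 14:T, 15:T, 16:T, 17:V, 18:V, 19:V, 20:T, 21:T, 22:T, 23:T edges: (7,0,cv); (7,0,cvk); (7,3,cv); (7,4,cv); (9,0,cv); (9,3,cv); (9,3,cvk); (9,4,cv); (14,3,cv); (14,10,cv); (14,11,cv); (15,4,cv); (15,11,cv); (15,12,cv); (16,10,cv); (16,11,cv); (16,12,cv); (20,0,cv); (20,17,cv); (20,19,cv); (21,10,cv); (21,17,cv); (21,18,cv); (22,12,cv); (22,18,cv); (22,19,cv); (23,17,cv); (23,18,cv); (23,19,cv)
step 3: rule r1; match: 0->14, 1->3, 2->10, 3->11; deleted nodes 14; deleted edges (14,3,cv); (14,10,cv); (14,11,cv); added nodes 24, 25, 26, 27, 28, 29, 30; added edges (27,3,cv); (27,24,cv); (27,26,cv); (28,10,cv); (28,24,cv); (28,25,cv); (29,11,cv); (29,25,cv); (29,26,cv); (30,24,cv); (30,25,cv); (30,26,cv); result: nodes: 0:V, 2:V, 3:V, 4:V, 7:T, 9:T, 10:V, 11:V, 12:V, 15:T, 16:T, 17:V, 18:V, 19:V, 20:T, 21:T, 22:T, 23:T, 24:V, 25:V, 26:V, 27:T, 28:T, 29:T, 30:T edges: (7,0,cv); (7,0,cvk); (7,3,cv); (7,4,cv); (9,0,cv); (9,3,cv); (9,3,cvk); (9,4,cv); (15,4,cv); (15,11,cv); (15,12,cv); (16,10,cv); (16,11,cv); (16,12,cv); (20,0,cv); (20,17,cv); (20,19,cv); (21,10,cv); (21,17,cv); (21,18,cv); (22,12,cv); (22,18,cv); (22,19,cv); (23,17,cv); (23,18,cv); (23,19,cv); (27,3,cv); (27,24,cv); (27,26,cv); (28,10,cv); (28,24,cv); (28,25,cv); (29,11,cv); (29,25,cv); (29,26,cv); (30,24,cv); (30,25,cv); (30,26,cv)
final:
nodes: 0:V, 2:V, 3:V, 4:V, 7:T, 9:T, 10:V, 11:V, 12:V, 15:T, 16:T, 17:V, 18:V, 19:V, 20:T, 21:T, 22:T, 23:T, 24:V, 25:V, 26:V, 27:T, 28:T, 29:T, 30:T
edges: (7,0,cv); (7,0,cvk); (7,3,cv); (7,4,cv); (9,0,cv); (9,3,cv); (9,3,cvk); (9,4,cv); (15,4,cv); (15,11,cv); (15,12,cv); (16,10,cv); (16,11,cv); (16,12,cv); (20,0,cv); (20,17,cv); (20,19,cv); (21,10,cv); (21,17,cv); (21,18,cv); (22,12,cv); (22,18,cv); (22,19,cv); (23,17,cv); (23,18,cv); (23,19,cv); (27,3,cv); (27,24,cv); (27,26,cv); (28,10,cv); (28,24,cv); (28,25,cv); (29,11,cv); (29,25,cv); (29,26,cv); (30,24,cv); (30,25,cv); (30,26,cv)


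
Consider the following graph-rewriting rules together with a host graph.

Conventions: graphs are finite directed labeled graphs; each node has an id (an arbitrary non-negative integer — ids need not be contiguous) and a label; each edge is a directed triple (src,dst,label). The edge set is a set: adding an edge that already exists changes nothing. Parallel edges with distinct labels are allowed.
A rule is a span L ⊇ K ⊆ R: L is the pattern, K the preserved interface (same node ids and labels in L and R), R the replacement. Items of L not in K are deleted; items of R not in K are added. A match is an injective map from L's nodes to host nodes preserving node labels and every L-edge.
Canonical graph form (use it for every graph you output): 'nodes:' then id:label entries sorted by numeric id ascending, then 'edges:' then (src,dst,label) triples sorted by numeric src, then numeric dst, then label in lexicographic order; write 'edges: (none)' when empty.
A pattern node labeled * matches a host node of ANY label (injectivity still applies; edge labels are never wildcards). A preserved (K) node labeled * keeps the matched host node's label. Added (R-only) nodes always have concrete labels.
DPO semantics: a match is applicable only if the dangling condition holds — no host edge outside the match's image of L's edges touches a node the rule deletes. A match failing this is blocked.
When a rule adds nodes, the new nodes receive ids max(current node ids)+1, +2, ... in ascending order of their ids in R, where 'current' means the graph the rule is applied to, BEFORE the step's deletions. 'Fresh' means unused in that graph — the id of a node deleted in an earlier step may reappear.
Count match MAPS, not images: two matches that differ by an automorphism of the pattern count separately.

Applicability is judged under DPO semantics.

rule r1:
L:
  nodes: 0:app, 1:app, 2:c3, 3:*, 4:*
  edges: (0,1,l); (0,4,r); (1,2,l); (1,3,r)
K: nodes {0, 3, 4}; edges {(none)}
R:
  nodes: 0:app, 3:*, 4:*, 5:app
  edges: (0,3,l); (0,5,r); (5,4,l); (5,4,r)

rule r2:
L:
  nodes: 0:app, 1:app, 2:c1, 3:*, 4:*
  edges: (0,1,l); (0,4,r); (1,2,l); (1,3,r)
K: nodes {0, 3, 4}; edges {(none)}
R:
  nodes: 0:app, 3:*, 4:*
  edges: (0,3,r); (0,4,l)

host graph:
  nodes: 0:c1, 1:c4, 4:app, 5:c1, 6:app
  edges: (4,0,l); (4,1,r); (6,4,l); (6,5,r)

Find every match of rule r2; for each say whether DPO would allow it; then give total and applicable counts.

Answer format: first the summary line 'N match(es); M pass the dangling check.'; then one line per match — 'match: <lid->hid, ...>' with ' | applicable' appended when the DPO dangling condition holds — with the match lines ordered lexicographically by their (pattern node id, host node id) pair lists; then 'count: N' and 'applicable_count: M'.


1 match(es); 1 pass the dangling check.
match: 0->6, 1->4, 2->0, 3->1, 4->5 | applicable
count: 1
applicable_count: 1


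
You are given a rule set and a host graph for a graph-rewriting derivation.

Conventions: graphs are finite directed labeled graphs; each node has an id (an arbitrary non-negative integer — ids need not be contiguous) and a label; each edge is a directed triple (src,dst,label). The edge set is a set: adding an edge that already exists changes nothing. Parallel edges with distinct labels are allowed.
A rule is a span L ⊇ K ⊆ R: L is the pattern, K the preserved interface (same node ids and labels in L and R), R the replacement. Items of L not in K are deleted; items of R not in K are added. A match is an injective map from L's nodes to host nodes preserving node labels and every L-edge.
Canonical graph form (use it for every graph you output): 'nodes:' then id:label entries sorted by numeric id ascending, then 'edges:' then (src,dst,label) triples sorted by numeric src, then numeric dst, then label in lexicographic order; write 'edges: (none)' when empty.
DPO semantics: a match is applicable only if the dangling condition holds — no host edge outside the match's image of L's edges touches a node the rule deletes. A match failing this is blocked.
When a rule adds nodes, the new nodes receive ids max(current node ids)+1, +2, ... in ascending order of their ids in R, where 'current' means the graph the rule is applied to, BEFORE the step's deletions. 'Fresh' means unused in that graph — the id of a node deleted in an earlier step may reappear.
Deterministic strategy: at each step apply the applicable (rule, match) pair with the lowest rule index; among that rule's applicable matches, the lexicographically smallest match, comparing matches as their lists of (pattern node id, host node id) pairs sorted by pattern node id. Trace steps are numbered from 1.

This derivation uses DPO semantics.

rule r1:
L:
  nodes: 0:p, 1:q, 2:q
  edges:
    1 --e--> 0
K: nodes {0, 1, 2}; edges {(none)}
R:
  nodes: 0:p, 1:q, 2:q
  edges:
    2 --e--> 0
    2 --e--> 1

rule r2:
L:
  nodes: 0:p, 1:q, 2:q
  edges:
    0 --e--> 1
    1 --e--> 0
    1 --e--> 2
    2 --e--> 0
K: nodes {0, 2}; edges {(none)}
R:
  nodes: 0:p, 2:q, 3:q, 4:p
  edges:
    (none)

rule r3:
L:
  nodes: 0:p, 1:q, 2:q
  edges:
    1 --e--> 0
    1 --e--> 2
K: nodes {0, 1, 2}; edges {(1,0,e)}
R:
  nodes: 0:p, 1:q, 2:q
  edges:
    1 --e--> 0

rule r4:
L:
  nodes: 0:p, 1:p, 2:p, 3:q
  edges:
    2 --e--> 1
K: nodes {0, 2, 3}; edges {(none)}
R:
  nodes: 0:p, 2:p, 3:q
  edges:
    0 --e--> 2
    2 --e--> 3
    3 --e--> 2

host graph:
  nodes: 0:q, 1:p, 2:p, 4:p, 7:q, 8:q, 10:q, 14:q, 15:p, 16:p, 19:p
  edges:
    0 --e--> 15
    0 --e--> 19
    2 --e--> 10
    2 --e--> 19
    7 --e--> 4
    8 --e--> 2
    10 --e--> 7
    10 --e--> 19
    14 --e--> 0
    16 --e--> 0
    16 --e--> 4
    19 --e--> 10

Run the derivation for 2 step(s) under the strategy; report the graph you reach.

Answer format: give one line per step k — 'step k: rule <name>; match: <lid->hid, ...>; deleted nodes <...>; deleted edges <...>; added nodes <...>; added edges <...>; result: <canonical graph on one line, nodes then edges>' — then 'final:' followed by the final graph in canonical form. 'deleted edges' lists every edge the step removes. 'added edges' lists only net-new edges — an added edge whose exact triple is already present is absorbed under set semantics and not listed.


step 1: rule r1; match: 0->2, 1->8, 2->0; deleted nodes (none); deleted edges (8,2,e); added nodes (none); added edges (0,2,e); (0,8,e); result: nodes: 0:q, 1:p, 2:p, 4:p, 7:q, 8:q, 10:q, 14:q, 15:p, 16:p, 19:p edges: (0,2,e); (0,8,e); (0,15,e); (0,19,e); (2,10,e); (2,19,e); (7,4,e); (10,7,e); (10,19,e); (14,0,e); (16,0,e); (16,4,e); (19,10,e)
step 2: rule r1; match: 0->2, 1->0, 2->7; deleted nodes (none); deleted edges (0,2,e); added nodes (none); added edges (7,0,e); (7,2,e); result: nodes: 0:q, 1:p, 2:p, 4:p, 7:q, 8:q, 10:q, 14:q, 15:p, 16:p, 19:p edges: (0,8,e); (0,15,e); (0,19,e); (2,10,e); (2,19,e); (7,0,e); (7,2,e); (7,4,e); (10,7,e); (10,19,e); (14,0,e); (16,0,e); (16,4,e); (19,10,e)
final:
nodes: 0:q, 1:p, 2:p, 4:p, 7:q, 8:q, 10:q, 14:q, 15:p, 16:p, 19:p
edges: (0,8,e); (0,15,e); (0,19,e); (2,10,e); (2,19,e); (7,0,e); (7,2,e); (7,4,e); (10,7,e); (10,19,e); (14,0,e); (16,0,e); (16,4,e); (19,10,e)


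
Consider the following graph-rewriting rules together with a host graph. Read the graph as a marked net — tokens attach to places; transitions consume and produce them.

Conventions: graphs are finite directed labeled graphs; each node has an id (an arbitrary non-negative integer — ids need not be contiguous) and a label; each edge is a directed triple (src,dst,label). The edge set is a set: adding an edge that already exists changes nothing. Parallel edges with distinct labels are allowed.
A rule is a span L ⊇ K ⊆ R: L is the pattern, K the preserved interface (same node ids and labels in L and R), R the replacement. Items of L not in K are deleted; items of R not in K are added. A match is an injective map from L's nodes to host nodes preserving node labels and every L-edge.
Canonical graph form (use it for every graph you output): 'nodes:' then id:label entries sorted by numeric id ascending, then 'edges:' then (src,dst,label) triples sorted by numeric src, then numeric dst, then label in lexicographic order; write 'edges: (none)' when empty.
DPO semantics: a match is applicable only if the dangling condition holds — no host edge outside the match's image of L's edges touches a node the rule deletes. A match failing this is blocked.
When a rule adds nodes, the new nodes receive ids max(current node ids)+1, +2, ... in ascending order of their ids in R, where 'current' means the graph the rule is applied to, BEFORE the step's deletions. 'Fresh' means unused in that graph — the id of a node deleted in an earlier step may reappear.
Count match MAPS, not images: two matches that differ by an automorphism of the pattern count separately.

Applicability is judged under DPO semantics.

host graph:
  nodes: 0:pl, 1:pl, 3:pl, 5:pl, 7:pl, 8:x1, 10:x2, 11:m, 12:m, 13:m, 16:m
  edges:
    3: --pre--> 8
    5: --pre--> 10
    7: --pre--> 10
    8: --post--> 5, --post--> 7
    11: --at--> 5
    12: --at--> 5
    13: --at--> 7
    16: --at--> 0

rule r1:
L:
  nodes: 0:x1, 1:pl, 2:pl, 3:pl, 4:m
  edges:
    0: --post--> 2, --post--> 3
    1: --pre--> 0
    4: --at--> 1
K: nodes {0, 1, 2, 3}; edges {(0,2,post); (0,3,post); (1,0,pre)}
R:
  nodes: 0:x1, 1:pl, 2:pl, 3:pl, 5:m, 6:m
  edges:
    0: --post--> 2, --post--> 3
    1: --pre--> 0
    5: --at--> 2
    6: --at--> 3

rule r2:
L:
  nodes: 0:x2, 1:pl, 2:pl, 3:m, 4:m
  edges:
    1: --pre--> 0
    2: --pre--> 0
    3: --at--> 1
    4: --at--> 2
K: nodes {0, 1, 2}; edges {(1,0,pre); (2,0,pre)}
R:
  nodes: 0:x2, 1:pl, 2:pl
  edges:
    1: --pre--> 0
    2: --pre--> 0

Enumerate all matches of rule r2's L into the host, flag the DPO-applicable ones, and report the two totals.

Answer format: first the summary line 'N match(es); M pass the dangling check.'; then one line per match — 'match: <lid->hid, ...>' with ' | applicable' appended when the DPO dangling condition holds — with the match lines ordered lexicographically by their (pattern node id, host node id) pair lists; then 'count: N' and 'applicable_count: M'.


4 match(es); 4 pass the dangling check.
match: 0->10, 1->5, 2->7, 3->11, 4->13 | applicable
match: 0->10, 1->5, 2->7, 3->12, 4->13 | applicable
match: 0->10, 1->7, 2->5, 3->13, 4->11 | applicable
match: 0->10, 1->7, 2->5, 3->13, 4->12 | applicable
count: 4
applicable_count: 4


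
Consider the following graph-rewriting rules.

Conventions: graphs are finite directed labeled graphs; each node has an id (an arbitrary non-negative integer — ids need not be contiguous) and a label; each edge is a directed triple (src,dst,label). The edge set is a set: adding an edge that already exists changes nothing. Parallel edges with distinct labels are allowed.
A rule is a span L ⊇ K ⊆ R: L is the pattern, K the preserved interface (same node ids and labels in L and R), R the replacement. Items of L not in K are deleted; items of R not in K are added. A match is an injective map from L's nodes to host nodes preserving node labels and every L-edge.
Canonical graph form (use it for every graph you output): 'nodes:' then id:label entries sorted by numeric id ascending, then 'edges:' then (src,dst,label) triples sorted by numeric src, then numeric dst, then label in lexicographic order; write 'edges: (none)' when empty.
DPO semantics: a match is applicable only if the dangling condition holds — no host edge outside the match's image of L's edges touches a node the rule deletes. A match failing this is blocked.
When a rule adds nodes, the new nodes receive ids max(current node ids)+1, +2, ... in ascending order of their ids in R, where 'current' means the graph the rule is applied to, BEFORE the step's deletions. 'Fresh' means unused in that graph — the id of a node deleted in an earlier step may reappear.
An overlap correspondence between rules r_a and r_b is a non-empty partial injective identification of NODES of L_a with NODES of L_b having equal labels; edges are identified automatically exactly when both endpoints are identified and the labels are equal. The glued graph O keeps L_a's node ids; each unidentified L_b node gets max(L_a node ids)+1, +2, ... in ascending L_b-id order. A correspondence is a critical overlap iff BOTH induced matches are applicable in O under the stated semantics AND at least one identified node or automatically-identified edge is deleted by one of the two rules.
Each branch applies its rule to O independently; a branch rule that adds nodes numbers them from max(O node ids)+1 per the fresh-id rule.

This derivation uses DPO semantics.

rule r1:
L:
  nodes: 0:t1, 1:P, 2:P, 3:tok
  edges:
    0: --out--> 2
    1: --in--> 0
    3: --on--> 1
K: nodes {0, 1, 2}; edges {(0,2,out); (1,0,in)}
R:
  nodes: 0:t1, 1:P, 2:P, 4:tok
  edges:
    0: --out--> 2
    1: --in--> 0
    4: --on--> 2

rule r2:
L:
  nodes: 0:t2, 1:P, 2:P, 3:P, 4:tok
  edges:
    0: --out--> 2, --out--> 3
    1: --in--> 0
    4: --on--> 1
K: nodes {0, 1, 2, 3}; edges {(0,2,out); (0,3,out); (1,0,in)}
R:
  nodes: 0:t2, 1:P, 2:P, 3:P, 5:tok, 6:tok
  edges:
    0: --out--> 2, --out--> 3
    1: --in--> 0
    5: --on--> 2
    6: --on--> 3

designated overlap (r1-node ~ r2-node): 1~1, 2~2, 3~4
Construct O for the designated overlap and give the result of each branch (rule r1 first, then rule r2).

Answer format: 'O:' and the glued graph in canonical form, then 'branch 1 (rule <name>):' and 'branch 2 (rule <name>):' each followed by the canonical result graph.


O:
nodes: 0:t1, 1:P, 2:P, 3:tok, 4:t2, 5:P
edges: (0,2,out); (1,0,in); (1,4,in); (3,1,on); (4,2,out); (4,5,out)
branch 1 (rule r1):
nodes: 0:t1, 1:P, 2:P, 4:t2, 5:P, 6:tok
edges: (0,2,out); (1,0,in); (1,4,in); (4,2,out); (4,5,out); (6,2,on)
branch 2 (rule r2):
nodes: 0:t1, 1:P, 2:P, 4:t2, 5:P, 6:tok, 7:tok
edges: (0,2,out); (1,0,in); (1,4,in); (4,2,out); (4,5,out); (6,2,on); (7,5,on)


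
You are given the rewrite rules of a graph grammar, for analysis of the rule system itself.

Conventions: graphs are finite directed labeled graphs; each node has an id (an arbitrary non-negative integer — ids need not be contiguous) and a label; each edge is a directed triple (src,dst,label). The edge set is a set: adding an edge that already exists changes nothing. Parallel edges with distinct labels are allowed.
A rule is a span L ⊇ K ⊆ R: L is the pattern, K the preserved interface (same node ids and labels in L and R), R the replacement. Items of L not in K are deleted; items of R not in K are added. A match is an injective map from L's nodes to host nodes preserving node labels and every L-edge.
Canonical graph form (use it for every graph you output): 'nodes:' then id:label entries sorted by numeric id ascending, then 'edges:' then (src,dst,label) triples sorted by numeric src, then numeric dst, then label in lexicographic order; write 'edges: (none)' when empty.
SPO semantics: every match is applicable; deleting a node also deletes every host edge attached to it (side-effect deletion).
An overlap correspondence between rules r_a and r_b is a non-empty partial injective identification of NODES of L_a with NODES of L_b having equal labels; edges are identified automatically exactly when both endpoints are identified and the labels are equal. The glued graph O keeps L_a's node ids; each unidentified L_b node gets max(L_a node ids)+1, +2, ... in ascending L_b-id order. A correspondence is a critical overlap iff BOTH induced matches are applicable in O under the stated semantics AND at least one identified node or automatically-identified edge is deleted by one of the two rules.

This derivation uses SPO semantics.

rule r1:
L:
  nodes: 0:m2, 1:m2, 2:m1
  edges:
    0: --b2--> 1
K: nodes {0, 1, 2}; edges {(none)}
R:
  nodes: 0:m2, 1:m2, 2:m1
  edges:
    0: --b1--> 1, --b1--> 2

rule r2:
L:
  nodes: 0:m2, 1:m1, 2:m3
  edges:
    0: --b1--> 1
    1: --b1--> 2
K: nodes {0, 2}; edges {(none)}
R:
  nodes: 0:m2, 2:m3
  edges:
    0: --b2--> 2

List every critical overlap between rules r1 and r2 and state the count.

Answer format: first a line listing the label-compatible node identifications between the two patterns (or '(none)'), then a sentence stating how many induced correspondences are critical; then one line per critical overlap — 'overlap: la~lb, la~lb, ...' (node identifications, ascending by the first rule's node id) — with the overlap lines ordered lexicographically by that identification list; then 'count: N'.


label-compatible node identifications between L(r1) and L(r2): 0~0, 1~0, 2~1
3 of the induced correspondences are critical overlaps of r1 and r2.
overlap: 0~0, 2~1
overlap: 1~0, 2~1
overlap: 2~1
count: 3


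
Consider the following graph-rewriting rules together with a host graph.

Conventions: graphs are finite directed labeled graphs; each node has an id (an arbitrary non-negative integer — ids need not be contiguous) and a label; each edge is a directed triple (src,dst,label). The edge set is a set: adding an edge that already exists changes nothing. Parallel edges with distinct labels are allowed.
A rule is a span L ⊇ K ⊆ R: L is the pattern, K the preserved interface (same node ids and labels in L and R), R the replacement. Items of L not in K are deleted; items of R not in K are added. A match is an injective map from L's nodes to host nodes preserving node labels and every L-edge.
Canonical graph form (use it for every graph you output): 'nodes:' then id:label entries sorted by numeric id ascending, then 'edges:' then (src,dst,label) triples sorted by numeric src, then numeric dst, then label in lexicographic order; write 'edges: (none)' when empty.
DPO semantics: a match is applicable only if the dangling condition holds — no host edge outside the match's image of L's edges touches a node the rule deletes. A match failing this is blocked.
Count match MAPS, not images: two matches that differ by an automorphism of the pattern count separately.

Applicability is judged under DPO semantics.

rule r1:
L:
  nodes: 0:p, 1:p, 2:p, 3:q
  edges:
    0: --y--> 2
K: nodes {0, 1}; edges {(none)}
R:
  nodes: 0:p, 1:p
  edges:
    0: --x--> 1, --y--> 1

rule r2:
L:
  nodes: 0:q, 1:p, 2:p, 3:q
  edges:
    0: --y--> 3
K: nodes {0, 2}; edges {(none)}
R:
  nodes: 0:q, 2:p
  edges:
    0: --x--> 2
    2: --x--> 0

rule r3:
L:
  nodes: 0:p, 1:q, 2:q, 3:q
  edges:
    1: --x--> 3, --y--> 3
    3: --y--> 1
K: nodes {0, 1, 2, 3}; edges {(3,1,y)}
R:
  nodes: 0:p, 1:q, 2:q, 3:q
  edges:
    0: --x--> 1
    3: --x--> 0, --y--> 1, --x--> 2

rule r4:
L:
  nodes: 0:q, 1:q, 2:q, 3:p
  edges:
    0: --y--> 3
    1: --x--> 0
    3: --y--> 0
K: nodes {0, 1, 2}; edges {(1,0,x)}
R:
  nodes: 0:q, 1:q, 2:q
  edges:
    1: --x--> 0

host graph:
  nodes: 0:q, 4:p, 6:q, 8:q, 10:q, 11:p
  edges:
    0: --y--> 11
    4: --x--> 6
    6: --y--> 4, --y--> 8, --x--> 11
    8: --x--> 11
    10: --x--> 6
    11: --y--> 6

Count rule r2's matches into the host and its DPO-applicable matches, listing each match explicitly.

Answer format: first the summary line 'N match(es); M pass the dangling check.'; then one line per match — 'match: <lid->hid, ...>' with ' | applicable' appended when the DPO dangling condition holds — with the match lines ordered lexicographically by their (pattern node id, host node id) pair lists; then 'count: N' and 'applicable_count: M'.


2 match(es); 0 pass the dangling check.
match: 0->6, 1->4, 2->11, 3->8
match: 0->6, 1->11, 2->4, 3->8
count: 2
applicable_count: 0


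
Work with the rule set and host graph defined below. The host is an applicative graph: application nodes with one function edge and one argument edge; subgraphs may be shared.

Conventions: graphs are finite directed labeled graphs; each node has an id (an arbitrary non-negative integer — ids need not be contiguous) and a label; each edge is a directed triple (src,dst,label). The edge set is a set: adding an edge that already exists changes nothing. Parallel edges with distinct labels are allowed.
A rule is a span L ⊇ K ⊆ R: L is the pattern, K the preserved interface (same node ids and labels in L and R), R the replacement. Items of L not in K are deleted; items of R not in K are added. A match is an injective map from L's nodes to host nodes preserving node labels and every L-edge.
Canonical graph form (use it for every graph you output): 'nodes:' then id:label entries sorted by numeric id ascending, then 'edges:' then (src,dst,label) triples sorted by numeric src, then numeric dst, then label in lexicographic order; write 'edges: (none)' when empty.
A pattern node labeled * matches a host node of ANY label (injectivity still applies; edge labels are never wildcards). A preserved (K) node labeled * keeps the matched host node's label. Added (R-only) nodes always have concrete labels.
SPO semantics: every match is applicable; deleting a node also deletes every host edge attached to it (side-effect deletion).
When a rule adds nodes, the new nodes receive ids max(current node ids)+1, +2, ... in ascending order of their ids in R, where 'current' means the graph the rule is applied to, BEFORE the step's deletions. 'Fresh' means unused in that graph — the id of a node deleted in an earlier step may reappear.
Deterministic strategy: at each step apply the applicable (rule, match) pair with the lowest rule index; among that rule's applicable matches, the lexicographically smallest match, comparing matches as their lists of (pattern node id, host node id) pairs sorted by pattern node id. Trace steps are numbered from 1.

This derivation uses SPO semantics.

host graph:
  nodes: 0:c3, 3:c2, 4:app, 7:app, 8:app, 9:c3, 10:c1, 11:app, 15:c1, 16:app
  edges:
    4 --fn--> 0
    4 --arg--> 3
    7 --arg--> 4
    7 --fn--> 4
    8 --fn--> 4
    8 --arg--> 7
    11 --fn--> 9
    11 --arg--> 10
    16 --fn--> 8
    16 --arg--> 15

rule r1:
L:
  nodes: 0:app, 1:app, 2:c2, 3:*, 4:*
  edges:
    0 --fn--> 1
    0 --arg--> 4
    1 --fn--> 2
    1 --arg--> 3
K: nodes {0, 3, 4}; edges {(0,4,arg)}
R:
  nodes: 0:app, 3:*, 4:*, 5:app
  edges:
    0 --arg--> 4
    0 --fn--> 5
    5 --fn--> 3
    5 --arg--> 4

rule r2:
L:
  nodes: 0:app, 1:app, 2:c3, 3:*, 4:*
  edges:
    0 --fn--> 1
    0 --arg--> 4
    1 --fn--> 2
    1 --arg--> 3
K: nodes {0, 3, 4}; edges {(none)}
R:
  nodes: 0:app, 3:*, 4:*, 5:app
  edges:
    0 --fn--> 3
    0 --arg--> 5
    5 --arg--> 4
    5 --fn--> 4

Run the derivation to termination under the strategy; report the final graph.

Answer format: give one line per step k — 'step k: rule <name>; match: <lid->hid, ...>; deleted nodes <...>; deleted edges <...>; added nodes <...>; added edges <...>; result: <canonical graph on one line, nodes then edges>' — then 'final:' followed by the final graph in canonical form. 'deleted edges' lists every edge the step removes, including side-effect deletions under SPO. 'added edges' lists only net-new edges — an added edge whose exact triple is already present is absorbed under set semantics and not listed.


step 1: rule r2; match: 0->8, 1->4, 2->0, 3->3, 4->7; deleted nodes 0, 4; deleted edges (4,0,fn); (4,3,arg); (7,4,arg); (7,4,fn); (8,4,fn); (8,7,arg); added nodes 17; added edges (8,3,fn); (8,17,arg); (17,7,arg); (17,7,fn); result: nodes: 3:c2, 7:app, 8:app, 9:c3, 10:c1, 11:app, 15:c1, 16:app, 17:app edges: (8,3,fn); (8,17,arg); (11,9,fn); (11,10,arg); (16,8,fn); (16,15,arg); (17,7,arg); (17,7,fn)
step 2: rule r1; match: 0->16, 1->8, 2->3, 3->17, 4->15; deleted nodes 3, 8; deleted edges (8,3,fn); (8,17,arg); (16,8,fn); added nodes 18; added edges (16,18,fn); (18,15,arg); (18,17,fn); result: nodes: 7:app, 9:c3, 10:c1, 11:app, 15:c1, 16:app, 17:app, 18:app edges: (11,9,fn); (11,10,arg); (16,15,arg); (16,18,fn); (17,7,arg); (17,7,fn); (18,15,arg); (18,17,fn)
final:
nodes: 7:app, 9:c3, 10:c1, 11:app, 15:c1, 16:app, 17:app, 18:app
edges: (11,9,fn); (11,10,arg); (16,15,arg); (16,18,fn); (17,7,arg); (17,7,fn); (18,15,arg); (18,17,fn)


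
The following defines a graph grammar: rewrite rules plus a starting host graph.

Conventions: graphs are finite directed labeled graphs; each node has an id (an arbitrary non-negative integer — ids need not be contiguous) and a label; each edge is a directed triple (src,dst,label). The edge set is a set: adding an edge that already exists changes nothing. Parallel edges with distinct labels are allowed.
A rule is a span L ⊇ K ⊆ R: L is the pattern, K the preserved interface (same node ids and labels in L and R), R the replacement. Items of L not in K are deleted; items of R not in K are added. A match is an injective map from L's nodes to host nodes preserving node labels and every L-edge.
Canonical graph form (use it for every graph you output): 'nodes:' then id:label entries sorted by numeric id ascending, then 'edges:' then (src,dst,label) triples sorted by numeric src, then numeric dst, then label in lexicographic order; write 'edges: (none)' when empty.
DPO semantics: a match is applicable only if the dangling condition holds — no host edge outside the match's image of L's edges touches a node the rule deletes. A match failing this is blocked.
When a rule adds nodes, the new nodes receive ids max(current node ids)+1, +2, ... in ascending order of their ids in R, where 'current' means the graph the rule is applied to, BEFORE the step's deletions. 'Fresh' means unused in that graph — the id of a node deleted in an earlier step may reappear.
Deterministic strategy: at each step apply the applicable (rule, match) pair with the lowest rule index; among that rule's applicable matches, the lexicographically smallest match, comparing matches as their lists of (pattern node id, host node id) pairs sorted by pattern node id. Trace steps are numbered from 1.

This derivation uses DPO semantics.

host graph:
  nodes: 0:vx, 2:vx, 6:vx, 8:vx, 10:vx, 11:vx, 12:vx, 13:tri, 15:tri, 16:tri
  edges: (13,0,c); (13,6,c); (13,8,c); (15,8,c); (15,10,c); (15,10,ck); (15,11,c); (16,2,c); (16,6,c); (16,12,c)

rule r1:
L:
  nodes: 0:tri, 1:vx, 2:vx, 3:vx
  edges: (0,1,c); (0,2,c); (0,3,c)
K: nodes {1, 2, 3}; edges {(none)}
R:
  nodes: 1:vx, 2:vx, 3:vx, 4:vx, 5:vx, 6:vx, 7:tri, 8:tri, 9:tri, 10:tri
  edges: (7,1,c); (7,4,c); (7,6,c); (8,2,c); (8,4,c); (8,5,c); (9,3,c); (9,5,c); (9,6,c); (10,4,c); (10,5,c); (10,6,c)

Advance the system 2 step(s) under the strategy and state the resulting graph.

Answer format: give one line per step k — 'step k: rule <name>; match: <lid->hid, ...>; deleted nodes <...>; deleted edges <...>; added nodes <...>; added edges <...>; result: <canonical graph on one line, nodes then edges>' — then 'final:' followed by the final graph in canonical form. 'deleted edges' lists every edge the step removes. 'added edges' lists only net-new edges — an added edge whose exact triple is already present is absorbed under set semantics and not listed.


step 1: rule r1; match: 0->13, 1->0, 2->6, 3->8; deleted nodes 13; deleted edges (13,0,c); (13,6,c); (13,8,c); added nodes 17, 18, 19, 20, 21, 22, 23; added edges (20,0,c); (20,17,c); (20,19,c); (21,6,c); (21,17,c); (21,18,c); (22,8,c); (22,18,c); (22,19,c); (23,17,c); (23,18,c); (23,19,c); result: nodes: 0:vx, 2:vx, 6:vx, 8:vx, 10:vx, 11:vx, 12:vx, 15:tri, 16:tri, 17:vx, 18:vx, 19:vx, 20:tri, 21:tri, 22:tri, 23:tri edges: (15,8,c); (15,10,c); (15,10,ck); (15,11,c); (16,2,c); (16,6,c); (16,12,c); (20,0,c); (20,17,c); (20,19,c); (21,6,c); (21,17,c); (21,18,c); (22,8,c); (22,18,c); (22,19,c); (23,17,c); (23,18,c); (23,19,c)
step 2: rule r1; match: 0->16, 1->2, 2->6, 3->12; deleted nodes 16; deleted edges (16,2,c); (16,6,c); (16,12,c); added nodes 24, 25, 26, 27, 28, 29, 30; added edges (27,2,c); (27,24,c); (27,26,c); (28,6,c); (28,24,c); (28,25,c); (29,12,c); (29,25,c); (29,26,c); (30,24,c); (30,25,c); (30,26,c); result: nodes: 0:vx, 2:vx, 6:vx, 8:vx, 10:vx, 11:vx, 12:vx, 15:tri, 17:vx, 18:vx, 19:vx, 20:tri, 21:tri, 22:tri, 23:tri, 24:vx, 25:vx, 26:vx, 27:tri, 28:tri, 29:tri, 30:tri edges: (15,8,c); (15,10,c); (15,10,ck); (15,11,c); (20,0,c); (20,17,c); (20,19,c); (21,6,c); (21,17,c); (21,18,c); (22,8,c); (22,18,c); (22,19,c); (23,17,c); (23,18,c); (23,19,c); (27,2,c); (27,24,c); (27,26,c); (28,6,c); (28,24,c); (28,25,c); (29,12,c); (29,25,c); (29,26,c); (30,24,c); (30,25,c); (30,26,c)
final:
nodes: 0:vx, 2:vx, 6:vx, 8:vx, 10:vx, 11:vx, 12:vx, 15:tri, 17:vx, 18:vx, 19:vx, 20:tri, 21:tri, 22:tri, 23:tri, 24:vx, 25:vx, 26:vx, 27:tri, 28:tri, 29:tri, 30:tri
edges: (15,8,c); (15,10,c); (15,10,ck); (15,11,c); (20,0,c); (20,17,c); (20,19,c); (21,6,c); (21,17,c); (21,18,c); (22,8,c); (22,18,c); (22,19,c); (23,17,c); (23,18,c); (23,19,c); (27,2,c); (27,24,c); (27,26,c); (28,6,c); (28,24,c); (28,25,c); (29,12,c); (29,25,c); (29,26,c); (30,24,c); (30,25,c); (30,26,c)


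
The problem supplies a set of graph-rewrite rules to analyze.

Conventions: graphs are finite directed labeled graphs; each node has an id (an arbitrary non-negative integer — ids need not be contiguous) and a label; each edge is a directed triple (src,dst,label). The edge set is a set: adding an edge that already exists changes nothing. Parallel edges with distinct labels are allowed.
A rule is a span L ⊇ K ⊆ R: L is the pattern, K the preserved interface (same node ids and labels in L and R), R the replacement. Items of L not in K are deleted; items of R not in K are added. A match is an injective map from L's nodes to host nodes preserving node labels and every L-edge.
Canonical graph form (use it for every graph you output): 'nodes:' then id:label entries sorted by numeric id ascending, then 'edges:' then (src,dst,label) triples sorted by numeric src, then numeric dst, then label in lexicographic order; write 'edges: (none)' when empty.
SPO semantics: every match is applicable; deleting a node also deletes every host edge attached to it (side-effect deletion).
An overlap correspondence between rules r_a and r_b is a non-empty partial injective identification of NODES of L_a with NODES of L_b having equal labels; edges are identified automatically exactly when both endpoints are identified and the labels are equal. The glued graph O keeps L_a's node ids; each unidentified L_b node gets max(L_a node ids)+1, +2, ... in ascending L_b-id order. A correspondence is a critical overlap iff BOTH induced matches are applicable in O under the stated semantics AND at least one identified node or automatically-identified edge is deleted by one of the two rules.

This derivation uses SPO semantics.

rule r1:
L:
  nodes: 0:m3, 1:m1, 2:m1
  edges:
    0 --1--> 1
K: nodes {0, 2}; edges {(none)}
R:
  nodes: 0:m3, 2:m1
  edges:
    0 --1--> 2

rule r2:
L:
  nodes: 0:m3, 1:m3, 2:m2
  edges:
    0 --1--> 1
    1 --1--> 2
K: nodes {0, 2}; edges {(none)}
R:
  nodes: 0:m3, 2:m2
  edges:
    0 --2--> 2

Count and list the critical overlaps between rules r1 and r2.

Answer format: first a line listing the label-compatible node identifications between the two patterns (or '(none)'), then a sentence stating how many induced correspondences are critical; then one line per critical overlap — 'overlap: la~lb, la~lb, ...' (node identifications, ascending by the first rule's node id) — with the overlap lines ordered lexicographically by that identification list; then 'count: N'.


label-compatible node identifications between L(r1) and L(r2): 0~0, 0~1
1 of the induced correspondences is a critical overlap of r1 and r2.
overlap: 0~1
count: 1


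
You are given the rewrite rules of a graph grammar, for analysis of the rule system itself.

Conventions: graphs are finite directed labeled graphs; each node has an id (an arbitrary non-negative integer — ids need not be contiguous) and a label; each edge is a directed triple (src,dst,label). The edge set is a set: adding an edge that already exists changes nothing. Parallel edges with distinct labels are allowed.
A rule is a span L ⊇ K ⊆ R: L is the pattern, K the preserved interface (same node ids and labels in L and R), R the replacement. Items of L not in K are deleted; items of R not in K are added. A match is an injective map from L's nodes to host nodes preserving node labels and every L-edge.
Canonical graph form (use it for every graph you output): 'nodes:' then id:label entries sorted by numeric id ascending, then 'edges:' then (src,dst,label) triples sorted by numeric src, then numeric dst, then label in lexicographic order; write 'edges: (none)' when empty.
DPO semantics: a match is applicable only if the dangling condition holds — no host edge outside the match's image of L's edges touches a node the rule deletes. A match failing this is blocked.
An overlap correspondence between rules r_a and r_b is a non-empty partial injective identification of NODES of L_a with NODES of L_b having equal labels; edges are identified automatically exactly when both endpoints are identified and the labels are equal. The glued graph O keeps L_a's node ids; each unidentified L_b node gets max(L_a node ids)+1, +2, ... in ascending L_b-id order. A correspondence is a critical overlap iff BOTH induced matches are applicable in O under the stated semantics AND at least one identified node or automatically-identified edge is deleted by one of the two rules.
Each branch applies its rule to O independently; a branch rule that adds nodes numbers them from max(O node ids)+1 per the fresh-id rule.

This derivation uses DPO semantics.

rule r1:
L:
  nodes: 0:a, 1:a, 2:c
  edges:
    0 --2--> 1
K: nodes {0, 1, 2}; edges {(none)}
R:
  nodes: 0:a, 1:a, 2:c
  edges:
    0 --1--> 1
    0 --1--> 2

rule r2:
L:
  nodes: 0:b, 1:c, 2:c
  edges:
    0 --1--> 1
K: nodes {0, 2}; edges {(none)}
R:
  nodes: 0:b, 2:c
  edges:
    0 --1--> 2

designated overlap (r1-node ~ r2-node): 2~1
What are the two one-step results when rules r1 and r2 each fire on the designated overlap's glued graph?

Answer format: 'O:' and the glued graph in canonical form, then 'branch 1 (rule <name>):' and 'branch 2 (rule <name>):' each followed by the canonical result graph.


O:
nodes: 0:a, 1:a, 2:c, 3:b, 4:c
edges: (0,1,2); (3,2,1)
branch 1 (rule r1):
nodes: 0:a, 1:a, 2:c, 3:b, 4:c
edges: (0,1,1); (0,2,1); (3,2,1)
branch 2 (rule r2):
nodes: 0:a, 1:a, 3:b, 4:c
edges: (0,1,2); (3,4,1)
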